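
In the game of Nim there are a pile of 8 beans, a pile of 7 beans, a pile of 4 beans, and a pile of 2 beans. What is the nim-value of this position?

9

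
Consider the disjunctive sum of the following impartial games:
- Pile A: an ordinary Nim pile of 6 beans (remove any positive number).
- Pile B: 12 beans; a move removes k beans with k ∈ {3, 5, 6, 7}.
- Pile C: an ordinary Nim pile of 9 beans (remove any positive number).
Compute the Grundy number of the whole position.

Pile A is a plain Nim pile of size 6, so its Grundy value is 6.
Grundy values for pile B (subtraction set {3, 5, 6, 7}):
g(0) = mex{} = 0
g(1) = mex{} = 0
g(2) = mex{} = 0
g(3) = mex{0} = 1
g(4) = mex{0} = 1
g(5) = mex{0} = 1
g(6) = mex{0,1} = 2
g(7) = mex{0,1} = 2
g(8) = mex{0,1} = 2
g(9) = mex{0,1,2} = 3
g(10) = mex{1,2} = 0
g(11) = mex{1,2} = 0
g(12) = mex{1,2,3} = 0
So g(12) = 0.
Pile C is a plain Nim pile of size 9, so its Grundy value is 9.
By the Sprague-Grundy theorem, the Grundy value of a sum of independent games is the XOR of the component values.
Combined value = 6 ⊕ 0 ⊕ 9 = 15.

15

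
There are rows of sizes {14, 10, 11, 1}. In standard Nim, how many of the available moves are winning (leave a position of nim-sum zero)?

Bitwise XOR of the heap sizes:
  1110  (14)
  1010  (10)
  1011  (11)
  0001  (1)
  ----
  1110  (14)
The overall nim-sum is X = 14. A row of size p has a winning move iff p XOR X < p (reduce it to p XOR X).
  14: 14 XOR 14 = 0 < 14 — winning move (to 0).
  10: 10 XOR 14 = 4 < 10 — winning move (to 4).
  11: 11 XOR 14 = 5 < 11 — winning move (to 5).
  1: 1 XOR 14 = 15 ≥ 1 — no move.
That gives 3 winning moves.

3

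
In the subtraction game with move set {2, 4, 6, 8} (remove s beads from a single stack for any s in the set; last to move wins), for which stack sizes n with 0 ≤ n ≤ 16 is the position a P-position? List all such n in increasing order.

0, 1, 10, 11

Build the Grundy sequence with g(k) = mex{g(k−s) : s ∈ {2, 4, 6, 8}, s ≤ k}:
k:     0  1  2  3  4  5  6  7  8  9 10 11 12 13 14 15 16
g(k):  0  0  1  1  2  2  3  3  4  4  0  0  1  1  2  2  3
The P-positions (g = 0) in 0..16 are 0, 1, 10, 11.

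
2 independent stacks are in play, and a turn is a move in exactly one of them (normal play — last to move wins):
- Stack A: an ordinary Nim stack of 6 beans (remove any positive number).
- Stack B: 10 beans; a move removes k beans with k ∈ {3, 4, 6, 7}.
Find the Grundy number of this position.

6

Stack A is a plain Nim stack of size 6, so its Grundy value is 6.
For stack B, compute g(0), g(1), … with moves {3, 4, 6, 7}:
k:     0  1  2  3  4  5  6  7  8  9 10
g(k):  0  0  0  1  1  1  2  2  2  3  0
So g(10) = 0.
By the Sprague-Grundy theorem, the Grundy value of a sum of independent games is the XOR of the component values.
Combined value = 6 XOR 0 = 6.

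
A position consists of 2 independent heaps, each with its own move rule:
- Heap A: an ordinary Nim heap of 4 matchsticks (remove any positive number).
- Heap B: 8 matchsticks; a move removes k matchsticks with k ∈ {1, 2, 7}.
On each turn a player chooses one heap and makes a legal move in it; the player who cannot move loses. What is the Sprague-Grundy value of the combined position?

6

Heap A is a plain Nim heap of size 4, so its Grundy value is 4.
Grundy values for heap B (subtraction set {1, 2, 7}):
g(0) = mex{} = 0
g(1) = mex{0} = 1
g(2) = mex{0,1} = 2
g(3) = mex{1,2} = 0
g(4) = mex{0,2} = 1
g(5) = mex{0,1} = 2
g(6) = mex{1,2} = 0
g(7) = mex{0,2} = 1
g(8) = mex{0,1} = 2
So g(8) = 2.
By the Sprague-Grundy theorem, the Grundy value of a sum of independent games is the XOR of the component values.
Combined value = 4 ⊕ 2 = 6.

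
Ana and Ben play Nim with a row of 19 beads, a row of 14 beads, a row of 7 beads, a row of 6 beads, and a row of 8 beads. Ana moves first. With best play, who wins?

Compute the nim-sum pairwise:
19 XOR 14 = 29
29 XOR 7 = 26
26 XOR 6 = 28
28 XOR 8 = 20
The nim-sum is 20 ≠ 0, so this is an N-position: the player to move can win; Ana has a winning move.

Ana wins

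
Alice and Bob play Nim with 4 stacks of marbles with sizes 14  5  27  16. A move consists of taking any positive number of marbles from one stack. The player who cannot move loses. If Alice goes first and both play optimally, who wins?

Nim-sum: 14 ^ 5 ^ 27 ^ 16 = 0.
The nim-sum is 0, so this is a P-position: the player to move is in a losing position under optimal play; Alice is about to move from it and so loses — Bob wins.

Bob wins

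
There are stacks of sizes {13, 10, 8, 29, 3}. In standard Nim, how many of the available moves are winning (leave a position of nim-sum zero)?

1

Compute the nim-sum pairwise:
13 ^ 10 = 7
7 ^ 8 = 15
15 ^ 29 = 18
18 ^ 3 = 17
The overall nim-sum is X = 17. A stack of size p has a winning move iff p XOR X < p (reduce it to p XOR X).
  13: 13 XOR 17 = 28 ≥ 13 — no move.
  10: 10 XOR 17 = 27 ≥ 10 — no move.
  8: 8 XOR 17 = 25 ≥ 8 — no move.
  29: 29 XOR 17 = 12 < 29 — winning move (to 12).
  3: 3 XOR 17 = 18 ≥ 3 — no move.
That gives 1 winning move.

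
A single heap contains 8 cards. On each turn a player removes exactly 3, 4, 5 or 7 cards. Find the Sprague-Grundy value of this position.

Compute g(0), g(1), … for moves {3, 4, 5, 7}:
g(0) = mex{} = 0
g(1) = mex{} = 0
g(2) = mex{} = 0
g(3) = mex{0} = 1
g(4) = mex{0} = 1
g(5) = mex{0} = 1
g(6) = mex{0,1} = 2
g(7) = mex{0,1} = 2
g(8) = mex{0,1} = 2
So g(8) = 2.

2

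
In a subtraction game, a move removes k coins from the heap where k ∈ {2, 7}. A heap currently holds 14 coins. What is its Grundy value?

Compute g(0), g(1), … for moves {2, 7}:
g(0) = mex{} = 0
g(1) = mex{} = 0
g(2) = mex{0} = 1
g(3) = mex{0} = 1
g(4) = mex{1} = 0
g(5) = mex{1} = 0
g(6) = mex{0} = 1
g(7) = mex{0} = 1
g(8) = mex{0,1} = 2
g(9) = mex{1} = 0
g(10) = mex{1,2} = 0
g(11) = mex{0} = 1
g(12) = mex{0} = 1
g(13) = mex{1} = 0
g(14) = mex{1} = 0
So g(14) = 0.

0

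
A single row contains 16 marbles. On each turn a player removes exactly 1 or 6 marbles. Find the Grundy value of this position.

0

Grundy values for subtraction set {1, 6}:
k:     0  1  2  3  4  5  6  7  8  9 10 11 12 13 14 15 16
g(k):  0  1  0  1  0  1  2  0  1  0  1  0  1  2  0  1  0
So g(16) = 0.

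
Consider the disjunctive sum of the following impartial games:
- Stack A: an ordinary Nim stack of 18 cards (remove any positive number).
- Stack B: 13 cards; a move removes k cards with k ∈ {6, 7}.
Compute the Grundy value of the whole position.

Stack A is a plain Nim stack of size 18, so its Grundy value is 18.
Grundy values for stack B (subtraction set {6, 7}):
k:     0  1  2  3  4  5  6  7  8  9 10 11 12 13
g(k):  0  0  0  0  0  0  1  1  1  1  1  1  2  0
So g(13) = 0.
By the Sprague-Grundy theorem, the Grundy value of a sum of independent games is the XOR of the component values.
Combined value = 18 XOR 0 = 18.

18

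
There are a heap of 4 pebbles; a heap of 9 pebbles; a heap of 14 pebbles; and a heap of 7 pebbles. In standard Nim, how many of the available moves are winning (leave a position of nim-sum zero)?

Write each in binary and XOR column by column:
  0100  (4)
  1001  (9)
  1110  (14)
  0111  (7)
  ----
  0100  (4)
The overall nim-sum is X = 4. A heap of size p has a winning move iff p XOR X < p (reduce it to p XOR X).
  4: 4 XOR 4 = 0 < 4 — winning move (to 0).
  9: 9 XOR 4 = 13 ≥ 9 — no move.
  14: 14 XOR 4 = 10 < 14 — winning move (to 10).
  7: 7 XOR 4 = 3 < 7 — winning move (to 3).
That gives 3 winning moves.

3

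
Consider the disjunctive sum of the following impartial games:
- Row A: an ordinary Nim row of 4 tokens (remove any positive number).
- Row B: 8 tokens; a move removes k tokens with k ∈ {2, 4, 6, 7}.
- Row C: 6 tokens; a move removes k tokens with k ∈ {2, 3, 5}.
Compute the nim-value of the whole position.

3

Row A is a plain Nim row of size 4, so its Grundy value is 4.
Build the Grundy sequence for row B with g(k) = mex{g(k−s) : s ∈ {2, 4, 6, 7}, s ≤ k}:
k:     0  1  2  3  4  5  6  7  8
g(k):  0  0  1  1  2  2  3  3  4
So g(8) = 4.
Grundy values for row C (subtraction set {2, 3, 5}):
k:     0  1  2  3  4  5  6
g(k):  0  0  1  1  2  2  3
So g(6) = 3.
The value of a disjunctive sum is the nim-sum of the parts.
Combined value = 4 XOR 4 XOR 3 = 3.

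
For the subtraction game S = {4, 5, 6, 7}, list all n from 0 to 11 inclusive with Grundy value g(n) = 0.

0, 1, 2, 3, 11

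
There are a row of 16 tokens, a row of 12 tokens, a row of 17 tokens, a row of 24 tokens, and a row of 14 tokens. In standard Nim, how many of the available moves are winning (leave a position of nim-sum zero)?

3

Compute the nim-sum pairwise:
16 XOR 12 = 28
28 XOR 17 = 13
13 XOR 24 = 21
21 XOR 14 = 27
The overall nim-sum is X = 27. A row of size p has a winning move iff p XOR X < p (reduce it to p XOR X).
  16: 16 XOR 27 = 11 < 16 — winning move (to 11).
  12: 12 XOR 27 = 23 ≥ 12 — no move.
  17: 17 XOR 27 = 10 < 17 — winning move (to 10).
  24: 24 XOR 27 = 3 < 24 — winning move (to 3).
  14: 14 XOR 27 = 21 ≥ 14 — no move.
That gives 3 winning moves.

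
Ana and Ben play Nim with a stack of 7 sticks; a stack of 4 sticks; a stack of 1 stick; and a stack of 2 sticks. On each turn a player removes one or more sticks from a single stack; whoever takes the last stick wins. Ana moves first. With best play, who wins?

Ben wins

Bitwise XOR of the heap sizes:
  111  (7)
  100  (4)
  001  (1)
  010  (2)
  ---
  000  (0)
The nim-sum is 0, so this is a P-position: the player to move is in a losing position under optimal play; Ana is about to move from it and so loses — Ben wins.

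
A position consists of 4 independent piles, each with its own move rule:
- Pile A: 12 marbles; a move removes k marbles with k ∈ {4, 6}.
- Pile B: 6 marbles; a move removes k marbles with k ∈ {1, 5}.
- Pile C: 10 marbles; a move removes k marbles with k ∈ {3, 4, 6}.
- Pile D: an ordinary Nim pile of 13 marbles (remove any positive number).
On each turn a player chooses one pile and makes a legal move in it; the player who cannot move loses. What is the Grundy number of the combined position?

13

Grundy values for pile A (subtraction set {4, 6}):
g(0) = mex{} = 0
g(1) = mex{} = 0
g(2) = mex{} = 0
g(3) = mex{} = 0
g(4) = mex{0} = 1
g(5) = mex{0} = 1
g(6) = mex{0} = 1
g(7) = mex{0} = 1
g(8) = mex{0,1} = 2
g(9) = mex{0,1} = 2
g(10) = mex{1} = 0
g(11) = mex{1} = 0
g(12) = mex{1,2} = 0
So g(12) = 0.
Build the Grundy sequence for pile B with g(k) = mex{g(k−s) : s ∈ {1, 5}, s ≤ k}:
k:     0  1  2  3  4  5  6
g(k):  0  1  0  1  0  1  0
So g(6) = 0.
Grundy values for pile C (subtraction set {3, 4, 6}):
k:     0  1  2  3  4  5  6  7  8  9 10
g(k):  0  0  0  1  1  1  2  2  2  0  0
So g(10) = 0.
Pile D is a plain Nim pile of size 13, so its Grundy value is 13.
By the Sprague-Grundy theorem, the Grundy value of a sum of independent games is the XOR of the component values.
Combined value = 0 ⊕ 0 ⊕ 0 ⊕ 13 = 13.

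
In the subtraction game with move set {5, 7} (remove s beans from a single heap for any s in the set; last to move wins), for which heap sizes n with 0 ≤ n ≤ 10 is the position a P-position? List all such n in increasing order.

0, 1, 2, 3, 4

Build the Grundy sequence with g(k) = mex{g(k−s) : s ∈ {5, 7}, s ≤ k}:
k:     0  1  2  3  4  5  6  7  8  9 10
g(k):  0  0  0  0  0  1  1  1  1  1  2
The P-positions (g = 0) in 0..10 are 0, 1, 2, 3, 4.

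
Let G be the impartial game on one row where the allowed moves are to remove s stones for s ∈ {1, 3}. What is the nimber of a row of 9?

1

Grundy values for subtraction set {1, 3}:
k:     0  1  2  3  4  5  6  7  8  9
g(k):  0  1  0  1  0  1  0  1  0  1
So g(9) = 1.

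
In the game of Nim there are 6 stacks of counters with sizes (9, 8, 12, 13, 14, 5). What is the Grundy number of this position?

11

In binary:
  1001  (9)
  1000  (8)
  1100  (12)
  1101  (13)
  1110  (14)
  0101  (5)
  ----
  1011  (11)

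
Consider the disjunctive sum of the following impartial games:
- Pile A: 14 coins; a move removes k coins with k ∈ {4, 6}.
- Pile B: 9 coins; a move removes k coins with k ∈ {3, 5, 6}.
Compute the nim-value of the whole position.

Build the Grundy sequence for pile A with g(k) = mex{g(k−s) : s ∈ {4, 6}, s ≤ k}:
g(0) = mex{} = 0
g(1) = mex{} = 0
g(2) = mex{} = 0
g(3) = mex{} = 0
g(4) = mex{0} = 1
g(5) = mex{0} = 1
g(6) = mex{0} = 1
g(7) = mex{0} = 1
g(8) = mex{0,1} = 2
g(9) = mex{0,1} = 2
g(10) = mex{1} = 0
g(11) = mex{1} = 0
g(12) = mex{1,2} = 0
g(13) = mex{1,2} = 0
g(14) = mex{0,2} = 1
So g(14) = 1.
Build the Grundy sequence for pile B with g(k) = mex{g(k−s) : s ∈ {3, 5, 6}, s ≤ k}:
g(0) = mex{} = 0
g(1) = mex{} = 0
g(2) = mex{} = 0
g(3) = mex{0} = 1
g(4) = mex{0} = 1
g(5) = mex{0} = 1
g(6) = mex{0,1} = 2
g(7) = mex{0,1} = 2
g(8) = mex{0,1} = 2
g(9) = mex{1,2} = 0
So g(9) = 0.
By the Sprague-Grundy theorem, the Grundy value of a sum of independent games is the XOR of the component values.
Combined value = 1 XOR 0 = 1.

1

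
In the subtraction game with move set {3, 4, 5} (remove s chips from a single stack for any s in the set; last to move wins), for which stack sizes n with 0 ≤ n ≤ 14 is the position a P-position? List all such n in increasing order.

0, 1, 2, 8, 9, 10

Grundy values for subtraction set {3, 4, 5}:
k:     0  1  2  3  4  5  6  7  8  9 10 11 12 13 14
g(k):  0  0  0  1  1  1  2  2  0  0  0  1  1  1  2
The P-positions (g = 0) in 0..14 are 0, 1, 2, 8, 9, 10.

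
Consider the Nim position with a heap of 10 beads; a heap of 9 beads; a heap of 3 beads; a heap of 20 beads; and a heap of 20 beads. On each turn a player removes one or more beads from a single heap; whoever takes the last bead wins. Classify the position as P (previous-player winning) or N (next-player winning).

P-position

Nim-sum: 10 XOR 9 XOR 3 XOR 20 XOR 20 = 0.
The nim-sum is 0, so this is a P-position: the player to move is in a losing position under optimal play.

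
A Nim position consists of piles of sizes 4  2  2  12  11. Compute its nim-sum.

3

Compute the nim-sum pairwise:
4 XOR 2 = 6
6 XOR 2 = 4
4 XOR 12 = 8
8 XOR 11 = 3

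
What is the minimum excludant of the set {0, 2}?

1

0 is in the set but 1 is not, so the mex is 1.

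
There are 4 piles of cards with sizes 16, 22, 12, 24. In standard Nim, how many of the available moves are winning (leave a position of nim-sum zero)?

Nim-sum: 16 ⊕ 22 ⊕ 12 ⊕ 24 = 18.
The overall nim-sum is X = 18. A pile of size p has a winning move iff p XOR X < p (reduce it to p XOR X).
  16: 16 XOR 18 = 2 < 16 — winning move (to 2).
  22: 22 XOR 18 = 4 < 22 — winning move (to 4).
  12: 12 XOR 18 = 30 ≥ 12 — no move.
  24: 24 XOR 18 = 10 < 24 — winning move (to 10).
That gives 3 winning moves.

3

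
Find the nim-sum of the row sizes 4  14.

10

Nim-sum: 4 ⊕ 14 = 10.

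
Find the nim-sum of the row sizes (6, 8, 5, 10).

Compute the nim-sum pairwise:
6 ⊕ 8 = 14
14 ⊕ 5 = 11
11 ⊕ 10 = 1

1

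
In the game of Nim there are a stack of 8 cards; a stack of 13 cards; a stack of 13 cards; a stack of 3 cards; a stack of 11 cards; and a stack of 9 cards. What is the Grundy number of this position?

Nim-sum: 8 ⊕ 13 ⊕ 13 ⊕ 3 ⊕ 11 ⊕ 9 = 9.

9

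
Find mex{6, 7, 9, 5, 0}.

1

0 is in the set but 1 is not, so the mex is 1.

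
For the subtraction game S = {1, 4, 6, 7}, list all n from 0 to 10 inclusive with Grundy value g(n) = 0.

0, 2, 5, 10

Compute g(0), g(1), … for moves {1, 4, 6, 7}:
k:     0  1  2  3  4  5  6  7  8  9 10
g(k):  0  1  0  1  2  0  1  2  3  2  0
The P-positions (g = 0) in 0..10 are 0, 2, 5, 10.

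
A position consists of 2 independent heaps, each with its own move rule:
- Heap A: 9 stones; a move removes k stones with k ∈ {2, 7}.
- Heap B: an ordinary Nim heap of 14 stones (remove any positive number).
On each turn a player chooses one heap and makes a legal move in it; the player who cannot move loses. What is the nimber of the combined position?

14

Grundy values for heap A (subtraction set {2, 7}):
g(0) = mex{} = 0
g(1) = mex{} = 0
g(2) = mex{0} = 1
g(3) = mex{0} = 1
g(4) = mex{1} = 0
g(5) = mex{1} = 0
g(6) = mex{0} = 1
g(7) = mex{0} = 1
g(8) = mex{0,1} = 2
g(9) = mex{1} = 0
So g(9) = 0.
Heap B is a plain Nim heap of size 14, so its Grundy value is 14.
The value of a disjunctive sum is the nim-sum of the parts.
Combined value = 0 ⊕ 14 = 14.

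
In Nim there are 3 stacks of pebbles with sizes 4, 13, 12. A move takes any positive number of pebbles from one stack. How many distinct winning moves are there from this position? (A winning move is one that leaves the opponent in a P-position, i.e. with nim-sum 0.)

3

Nim-sum: 4 XOR 13 XOR 12 = 5.
The overall nim-sum is X = 5. A stack of size p has a winning move iff p XOR X < p (reduce it to p XOR X).
  4: 4 XOR 5 = 1 < 4 — winning move (to 1).
  13: 13 XOR 5 = 8 < 13 — winning move (to 8).
  12: 12 XOR 5 = 9 < 12 — winning move (to 9).
That gives 3 winning moves.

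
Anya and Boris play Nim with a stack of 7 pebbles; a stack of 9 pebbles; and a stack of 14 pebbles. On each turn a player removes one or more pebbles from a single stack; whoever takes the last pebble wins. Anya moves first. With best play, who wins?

Compute the nim-sum pairwise:
7 XOR 9 = 14
14 XOR 14 = 0
The nim-sum is 0, so this is a P-position: the player to move is in a losing position under optimal play; Anya is about to move from it and so loses — Boris wins.

Boris wins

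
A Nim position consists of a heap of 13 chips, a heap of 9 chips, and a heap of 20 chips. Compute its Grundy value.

Compute the nim-sum pairwise:
13 ^ 9 = 4
4 ^ 20 = 16

16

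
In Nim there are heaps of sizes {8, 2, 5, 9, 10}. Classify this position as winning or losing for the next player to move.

Winning position

Compute the nim-sum pairwise:
8 XOR 2 = 10
10 XOR 5 = 15
15 XOR 9 = 6
6 XOR 10 = 12
The nim-sum is 12 ≠ 0, so this is an N-position: the player to move can win.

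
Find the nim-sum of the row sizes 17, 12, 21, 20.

28

Bitwise XOR of the heap sizes:
  10001  (17)
  01100  (12)
  10101  (21)
  10100  (20)
  -----
  11100  (28)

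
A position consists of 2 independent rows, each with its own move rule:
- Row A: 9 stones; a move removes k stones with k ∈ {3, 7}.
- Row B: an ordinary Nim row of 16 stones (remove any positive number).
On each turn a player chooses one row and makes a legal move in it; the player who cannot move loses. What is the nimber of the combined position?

17

Build the Grundy sequence for row A with g(k) = mex{g(k−s) : s ∈ {3, 7}, s ≤ k}:
g(0) = mex{} = 0
g(1) = mex{} = 0
g(2) = mex{} = 0
g(3) = mex{0} = 1
g(4) = mex{0} = 1
g(5) = mex{0} = 1
g(6) = mex{1} = 0
g(7) = mex{0,1} = 2
g(8) = mex{0,1} = 2
g(9) = mex{0} = 1
So g(9) = 1.
Row B is a plain Nim row of size 16, so its Grundy value is 16.
By the Sprague-Grundy theorem, the Grundy value of a sum of independent games is the XOR of the component values.
Combined value = 1 ⊕ 16 = 17.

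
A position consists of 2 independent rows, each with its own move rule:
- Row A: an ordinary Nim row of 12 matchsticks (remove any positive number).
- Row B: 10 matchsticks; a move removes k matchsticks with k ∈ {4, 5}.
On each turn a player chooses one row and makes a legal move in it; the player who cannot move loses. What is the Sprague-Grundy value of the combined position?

12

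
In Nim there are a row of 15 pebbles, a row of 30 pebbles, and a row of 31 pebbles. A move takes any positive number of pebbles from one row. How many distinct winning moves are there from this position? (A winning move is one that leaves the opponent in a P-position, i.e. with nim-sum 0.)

In binary:
  01111  (15)
  11110  (30)
  11111  (31)
  -----
  01110  (14)
The overall nim-sum is X = 14. A row of size p has a winning move iff p XOR X < p (reduce it to p XOR X).
  15: 15 XOR 14 = 1 < 15 — winning move (to 1).
  30: 30 XOR 14 = 16 < 30 — winning move (to 16).
  31: 31 XOR 14 = 17 < 31 — winning move (to 17).
That gives 3 winning moves.

3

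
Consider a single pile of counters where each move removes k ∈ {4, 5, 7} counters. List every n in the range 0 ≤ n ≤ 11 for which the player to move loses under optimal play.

0, 1, 2, 3, 11

Build the Grundy sequence with g(k) = mex{g(k−s) : s ∈ {4, 5, 7}, s ≤ k}:
g(0) = mex{} = 0
g(1) = mex{} = 0
g(2) = mex{} = 0
g(3) = mex{} = 0
g(4) = mex{0} = 1
g(5) = mex{0} = 1
g(6) = mex{0} = 1
g(7) = mex{0} = 1
g(8) = mex{0,1} = 2
g(9) = mex{0,1} = 2
g(10) = mex{0,1} = 2
g(11) = mex{1} = 0
The P-positions (g = 0) in 0..11 are 0, 1, 2, 3, 11.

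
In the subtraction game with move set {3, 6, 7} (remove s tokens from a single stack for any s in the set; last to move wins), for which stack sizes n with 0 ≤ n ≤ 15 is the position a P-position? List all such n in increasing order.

0, 1, 2, 10, 11, 12

Compute g(0), g(1), … for moves {3, 6, 7}:
k:     0  1  2  3  4  5  6  7  8  9 10 11 12 13 14 15
g(k):  0  0  0  1  1  1  2  2  2  3  0  0  0  1  1  1
The P-positions (g = 0) in 0..15 are 0, 1, 2, 10, 11, 12.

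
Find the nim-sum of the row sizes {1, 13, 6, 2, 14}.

Nim-sum: 1 XOR 13 XOR 6 XOR 2 XOR 14 = 6.

6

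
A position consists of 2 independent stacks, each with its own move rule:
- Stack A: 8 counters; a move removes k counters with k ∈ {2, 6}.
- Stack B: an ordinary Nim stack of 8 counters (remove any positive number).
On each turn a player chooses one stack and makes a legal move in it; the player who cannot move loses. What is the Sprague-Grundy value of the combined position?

Build the Grundy sequence for stack A with g(k) = mex{g(k−s) : s ∈ {2, 6}, s ≤ k}:
g(0) = mex{} = 0
g(1) = mex{} = 0
g(2) = mex{0} = 1
g(3) = mex{0} = 1
g(4) = mex{1} = 0
g(5) = mex{1} = 0
g(6) = mex{0} = 1
g(7) = mex{0} = 1
g(8) = mex{1} = 0
So g(8) = 0.
Stack B is a plain Nim stack of size 8, so its Grundy value is 8.
The value of a disjunctive sum is the nim-sum of the parts.
Combined value = 0 XOR 8 = 8.

8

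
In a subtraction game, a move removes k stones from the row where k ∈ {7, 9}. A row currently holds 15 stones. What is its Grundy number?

2

Build the Grundy sequence with g(k) = mex{g(k−s) : s ∈ {7, 9}, s ≤ k}:
k:     0  1  2  3  4  5  6  7  8  9 10 11 12 13 14 15
g(k):  0  0  0  0  0  0  0  1  1  1  1  1  1  1  2  2
So g(15) = 2.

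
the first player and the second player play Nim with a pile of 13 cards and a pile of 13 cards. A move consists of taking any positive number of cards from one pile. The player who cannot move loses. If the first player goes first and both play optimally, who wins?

the second player wins

Compute the nim-sum pairwise:
13 XOR 13 = 0
The nim-sum is 0, so this is a P-position: the player to move is in a losing position under optimal play; the first player is about to move from it and so loses — the second player wins.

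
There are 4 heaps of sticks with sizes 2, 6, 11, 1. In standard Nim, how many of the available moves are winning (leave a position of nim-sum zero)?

In binary:
  0010  (2)
  0110  (6)
  1011  (11)
  0001  (1)
  ----
  1110  (14)
The overall nim-sum is X = 14. A heap of size p has a winning move iff p XOR X < p (reduce it to p XOR X).
  2: 2 XOR 14 = 12 ≥ 2 — no move.
  6: 6 XOR 14 = 8 ≥ 6 — no move.
  11: 11 XOR 14 = 5 < 11 — winning move (to 5).
  1: 1 XOR 14 = 15 ≥ 1 — no move.
That gives 1 winning move.

1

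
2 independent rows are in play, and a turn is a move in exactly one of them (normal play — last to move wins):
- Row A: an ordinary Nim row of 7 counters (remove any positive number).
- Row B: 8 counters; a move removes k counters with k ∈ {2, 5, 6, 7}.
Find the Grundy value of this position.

Row A is a plain Nim row of size 7, so its Grundy value is 7.
Build the Grundy sequence for row B with g(k) = mex{g(k−s) : s ∈ {2, 5, 6, 7}, s ≤ k}:
k:     0  1  2  3  4  5  6  7  8
g(k):  0  0  1  1  0  2  1  3  2
So g(8) = 2.
The value of a disjunctive sum is the nim-sum of the parts.
Combined value = 7 XOR 2 = 5.

5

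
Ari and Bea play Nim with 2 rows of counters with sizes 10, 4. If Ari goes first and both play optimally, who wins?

Ari wins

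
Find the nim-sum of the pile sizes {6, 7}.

1

Nim-sum: 6 ⊕ 7 = 1.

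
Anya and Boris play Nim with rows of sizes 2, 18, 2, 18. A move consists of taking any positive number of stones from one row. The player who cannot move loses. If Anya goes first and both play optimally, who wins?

Nim-sum: 2 XOR 18 XOR 2 XOR 18 = 0.
The nim-sum is 0, so this is a P-position: the player to move is in a losing position under optimal play; Anya is about to move from it and so loses — Boris wins.

Boris wins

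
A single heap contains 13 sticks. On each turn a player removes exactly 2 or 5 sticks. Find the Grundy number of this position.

1

Build the Grundy sequence with g(k) = mex{g(k−s) : s ∈ {2, 5}, s ≤ k}:
k:     0  1  2  3  4  5  6  7  8  9 10 11 12 13
g(k):  0  0  1  1  0  2  1  0  0  1  1  0  2  1
So g(13) = 1.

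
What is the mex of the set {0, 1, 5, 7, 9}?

The values 0, 1 are all present; 2 is the first non-negative integer missing from the set.

2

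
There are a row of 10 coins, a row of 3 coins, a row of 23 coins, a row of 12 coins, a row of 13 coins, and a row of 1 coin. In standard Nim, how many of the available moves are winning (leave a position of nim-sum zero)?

Nim-sum: 10 ⊕ 3 ⊕ 23 ⊕ 12 ⊕ 13 ⊕ 1 = 30.
The overall nim-sum is X = 30. A row of size p has a winning move iff p XOR X < p (reduce it to p XOR X).
  10: 10 XOR 30 = 20 ≥ 10 — no move.
  3: 3 XOR 30 = 29 ≥ 3 — no move.
  23: 23 XOR 30 = 9 < 23 — winning move (to 9).
  12: 12 XOR 30 = 18 ≥ 12 — no move.
  13: 13 XOR 30 = 19 ≥ 13 — no move.
  1: 1 XOR 30 = 31 ≥ 1 — no move.
That gives 1 winning move.

1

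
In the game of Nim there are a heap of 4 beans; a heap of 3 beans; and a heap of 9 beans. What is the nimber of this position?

Bitwise XOR of the heap sizes:
  0100  (4)
  0011  (3)
  1001  (9)
  ----
  1110  (14)

14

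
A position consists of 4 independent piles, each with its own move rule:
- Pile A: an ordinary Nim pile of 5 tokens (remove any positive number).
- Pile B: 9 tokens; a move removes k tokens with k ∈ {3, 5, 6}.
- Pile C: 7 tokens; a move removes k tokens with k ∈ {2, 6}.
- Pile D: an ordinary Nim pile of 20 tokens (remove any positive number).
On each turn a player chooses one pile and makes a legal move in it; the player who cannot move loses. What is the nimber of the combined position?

Pile A is a plain Nim pile of size 5, so its Grundy value is 5.
Build the Grundy sequence for pile B with g(k) = mex{g(k−s) : s ∈ {3, 5, 6}, s ≤ k}:
g(0) = mex{} = 0
g(1) = mex{} = 0
g(2) = mex{} = 0
g(3) = mex{0} = 1
g(4) = mex{0} = 1
g(5) = mex{0} = 1
g(6) = mex{0,1} = 2
g(7) = mex{0,1} = 2
g(8) = mex{0,1} = 2
g(9) = mex{1,2} = 0
So g(9) = 0.
Grundy values for pile C (subtraction set {2, 6}):
g(0) = mex{} = 0
g(1) = mex{} = 0
g(2) = mex{0} = 1
g(3) = mex{0} = 1
g(4) = mex{1} = 0
g(5) = mex{1} = 0
g(6) = mex{0} = 1
g(7) = mex{0} = 1
So g(7) = 1.
Pile D is a plain Nim pile of size 20, so its Grundy value is 20.
The value of a disjunctive sum is the nim-sum of the parts.
Combined value = 5 XOR 0 XOR 1 XOR 20 = 16.

16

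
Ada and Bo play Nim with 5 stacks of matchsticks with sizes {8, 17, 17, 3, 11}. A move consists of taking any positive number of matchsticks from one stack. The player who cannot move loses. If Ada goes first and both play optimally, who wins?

Nim-sum: 8 XOR 17 XOR 17 XOR 3 XOR 11 = 0.
The nim-sum is 0, so this is a P-position: the player to move is in a losing position under optimal play; Ada is about to move from it and so loses — Bo wins.

Bo wins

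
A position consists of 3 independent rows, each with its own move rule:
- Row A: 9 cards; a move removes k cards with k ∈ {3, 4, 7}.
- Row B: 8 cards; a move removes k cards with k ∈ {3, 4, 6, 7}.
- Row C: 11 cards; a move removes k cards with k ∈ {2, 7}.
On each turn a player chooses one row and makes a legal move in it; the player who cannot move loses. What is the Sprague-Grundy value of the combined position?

Build the Grundy sequence for row A with g(k) = mex{g(k−s) : s ∈ {3, 4, 7}, s ≤ k}:
k:     0  1  2  3  4  5  6  7  8  9
g(k):  0  0  0  1  1  1  2  2  2  3
So g(9) = 3.
For row B, compute g(0), g(1), … with moves {3, 4, 6, 7}:
k:     0  1  2  3  4  5  6  7  8
g(k):  0  0  0  1  1  1  2  2  2
So g(8) = 2.
For row C, compute g(0), g(1), … with moves {2, 7}:
k:     0  1  2  3  4  5  6  7  8  9 10 11
g(k):  0  0  1  1  0  0  1  1  2  0  0  1
So g(11) = 1.
The value of a disjunctive sum is the nim-sum of the parts.
Combined value = 3 XOR 2 XOR 1 = 0.

0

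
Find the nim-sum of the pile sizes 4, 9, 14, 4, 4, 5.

Nim-sum: 4 ⊕ 9 ⊕ 14 ⊕ 4 ⊕ 4 ⊕ 5 = 6.

6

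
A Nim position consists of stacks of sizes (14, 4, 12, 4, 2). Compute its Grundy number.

0

Compute the nim-sum pairwise:
14 ^ 4 = 10
10 ^ 12 = 6
6 ^ 4 = 2
2 ^ 2 = 0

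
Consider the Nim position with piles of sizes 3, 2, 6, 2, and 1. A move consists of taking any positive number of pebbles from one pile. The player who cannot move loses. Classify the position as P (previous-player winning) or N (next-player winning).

Nim-sum: 3 ⊕ 2 ⊕ 6 ⊕ 2 ⊕ 1 = 4.
The nim-sum is 4 ≠ 0, so this is an N-position: the player to move can win.

N-position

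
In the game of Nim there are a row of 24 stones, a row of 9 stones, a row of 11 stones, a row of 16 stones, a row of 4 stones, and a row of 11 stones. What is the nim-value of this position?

5

Nim-sum: 24 ⊕ 9 ⊕ 11 ⊕ 16 ⊕ 4 ⊕ 11 = 5.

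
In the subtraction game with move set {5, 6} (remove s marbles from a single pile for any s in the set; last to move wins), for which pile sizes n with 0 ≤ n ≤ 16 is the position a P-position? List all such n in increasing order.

0, 1, 2, 3, 4, 11, 12, 13, 14, 15

Build the Grundy sequence with g(k) = mex{g(k−s) : s ∈ {5, 6}, s ≤ k}:
k:     0  1  2  3  4  5  6  7  8  9 10 11 12 13 14 15 16
g(k):  0  0  0  0  0  1  1  1  1  1  2  0  0  0  0  0  1
The P-positions (g = 0) in 0..16 are 0, 1, 2, 3, 4, 11, 12, 13, 14, 15.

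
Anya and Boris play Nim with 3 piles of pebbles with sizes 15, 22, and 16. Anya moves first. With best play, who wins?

Compute the nim-sum pairwise:
15 ⊕ 22 = 25
25 ⊕ 16 = 9
The nim-sum is 9 ≠ 0, so this is an N-position: the player to move can win; Anya has a winning move.

Anya wins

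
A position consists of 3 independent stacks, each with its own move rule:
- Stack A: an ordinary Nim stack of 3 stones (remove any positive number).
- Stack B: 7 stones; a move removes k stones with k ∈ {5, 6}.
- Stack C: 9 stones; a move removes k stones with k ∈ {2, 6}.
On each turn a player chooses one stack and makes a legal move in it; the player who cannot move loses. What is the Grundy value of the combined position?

Stack A is a plain Nim stack of size 3, so its Grundy value is 3.
For stack B, compute g(0), g(1), … with moves {5, 6}:
g(0) = mex{} = 0
g(1) = mex{} = 0
g(2) = mex{} = 0
g(3) = mex{} = 0
g(4) = mex{} = 0
g(5) = mex{0} = 1
g(6) = mex{0} = 1
g(7) = mex{0} = 1
So g(7) = 1.
Build the Grundy sequence for stack C with g(k) = mex{g(k−s) : s ∈ {2, 6}, s ≤ k}:
k:     0  1  2  3  4  5  6  7  8  9
g(k):  0  0  1  1  0  0  1  1  0  0
So g(9) = 0.
By the Sprague-Grundy theorem, the Grundy value of a sum of independent games is the XOR of the component values.
Combined value = 3 ⊕ 1 ⊕ 0 = 2.

2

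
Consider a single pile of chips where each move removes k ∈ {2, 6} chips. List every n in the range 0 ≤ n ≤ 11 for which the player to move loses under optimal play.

0, 1, 4, 5, 8, 9

Compute g(0), g(1), … for moves {2, 6}:
k:     0  1  2  3  4  5  6  7  8  9 10 11
g(k):  0  0  1  1  0  0  1  1  0  0  1  1
The P-positions (g = 0) in 0..11 are 0, 1, 4, 5, 8, 9.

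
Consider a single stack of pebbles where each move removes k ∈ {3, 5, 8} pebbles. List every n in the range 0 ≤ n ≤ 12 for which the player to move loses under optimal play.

0, 1, 2, 11, 12

Compute g(0), g(1), … for moves {3, 5, 8}:
k:     0  1  2  3  4  5  6  7  8  9 10 11 12
g(k):  0  0  0  1  1  1  2  2  2  3  3  0  0
The P-positions (g = 0) in 0..12 are 0, 1, 2, 11, 12.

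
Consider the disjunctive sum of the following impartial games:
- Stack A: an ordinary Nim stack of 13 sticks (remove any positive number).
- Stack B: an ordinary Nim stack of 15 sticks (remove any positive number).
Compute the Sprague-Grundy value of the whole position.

Stack A is a plain Nim stack of size 13, so its Grundy value is 13.
Stack B is a plain Nim stack of size 15, so its Grundy value is 15.
The value of a disjunctive sum is the nim-sum of the parts.
Combined value = 13 XOR 15 = 2.

2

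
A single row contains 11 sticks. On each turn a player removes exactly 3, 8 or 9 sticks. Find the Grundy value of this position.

3

Build the Grundy sequence with g(k) = mex{g(k−s) : s ∈ {3, 8, 9}, s ≤ k}:
k:     0  1  2  3  4  5  6  7  8  9 10 11
g(k):  0  0  0  1  1  1  0  0  2  1  1  3
So g(11) = 3.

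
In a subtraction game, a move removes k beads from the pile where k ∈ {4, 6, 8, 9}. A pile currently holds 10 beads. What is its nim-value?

Build the Grundy sequence with g(k) = mex{g(k−s) : s ∈ {4, 6, 8, 9}, s ≤ k}:
k:     0  1  2  3  4  5  6  7  8  9 10
g(k):  0  0  0  0  1  1  1  1  2  2  2
So g(10) = 2.

2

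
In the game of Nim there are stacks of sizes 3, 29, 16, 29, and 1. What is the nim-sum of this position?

18

Write each in binary and XOR column by column:
  00011  (3)
  11101  (29)
  10000  (16)
  11101  (29)
  00001  (1)
  -----
  10010  (18)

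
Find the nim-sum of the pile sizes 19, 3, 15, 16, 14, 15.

14

Nim-sum: 19 ^ 3 ^ 15 ^ 16 ^ 14 ^ 15 = 14.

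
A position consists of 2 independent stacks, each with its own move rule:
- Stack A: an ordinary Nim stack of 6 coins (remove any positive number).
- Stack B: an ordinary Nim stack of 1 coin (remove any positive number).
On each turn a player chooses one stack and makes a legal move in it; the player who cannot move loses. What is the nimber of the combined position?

7

Stack A is a plain Nim stack of size 6, so its Grundy value is 6.
Stack B is a plain Nim stack of size 1, so its Grundy value is 1.
The value of a disjunctive sum is the nim-sum of the parts.
Combined value = 6 ⊕ 1 = 7.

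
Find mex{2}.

0 is not in the set, so the mex is 0.

0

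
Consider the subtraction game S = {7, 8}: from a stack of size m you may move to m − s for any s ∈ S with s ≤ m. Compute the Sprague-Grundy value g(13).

1

Grundy values for subtraction set {7, 8}:
k:     0  1  2  3  4  5  6  7  8  9 10 11 12 13
g(k):  0  0  0  0  0  0  0  1  1  1  1  1  1  1
So g(13) = 1.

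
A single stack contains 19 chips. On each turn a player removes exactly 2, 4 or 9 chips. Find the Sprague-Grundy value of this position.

Grundy values for subtraction set {2, 4, 9}:
k:     0  1  2  3  4  5  6  7  8  9 10 11 12 13 14 15 16 17 18 19
g(k):  0  0  1  1  2  2  0  0  1  1  2  2  0  0  1  1  2  2  0  0
So g(19) = 0.

0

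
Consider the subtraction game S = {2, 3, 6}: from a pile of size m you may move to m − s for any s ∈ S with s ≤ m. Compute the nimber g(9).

0

Build the Grundy sequence with g(k) = mex{g(k−s) : s ∈ {2, 3, 6}, s ≤ k}:
g(0) = mex{} = 0
g(1) = mex{} = 0
g(2) = mex{0} = 1
g(3) = mex{0} = 1
g(4) = mex{0,1} = 2
g(5) = mex{1} = 0
g(6) = mex{0,1,2} = 3
g(7) = mex{0,2} = 1
g(8) = mex{0,1,3} = 2
g(9) = mex{1,3} = 0
So g(9) = 0.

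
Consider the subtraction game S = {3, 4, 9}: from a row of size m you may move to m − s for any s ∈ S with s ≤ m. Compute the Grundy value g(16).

1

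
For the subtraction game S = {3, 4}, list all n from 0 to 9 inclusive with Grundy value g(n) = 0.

Compute g(0), g(1), … for moves {3, 4}:
g(0) = mex{} = 0
g(1) = mex{} = 0
g(2) = mex{} = 0
g(3) = mex{0} = 1
g(4) = mex{0} = 1
g(5) = mex{0} = 1
g(6) = mex{0,1} = 2
g(7) = mex{1} = 0
g(8) = mex{1} = 0
g(9) = mex{1,2} = 0
The P-positions (g = 0) in 0..9 are 0, 1, 2, 7, 8, 9.

0, 1, 2, 7, 8, 9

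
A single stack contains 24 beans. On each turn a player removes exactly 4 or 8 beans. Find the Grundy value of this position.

Grundy values for subtraction set {4, 8}:
k:     0  1  2  3  4  5  6  7  8  9 10 11 12 13 14 15 16 17 18 19 20 21 22 23 24
g(k):  0  0  0  0  1  1  1  1  2  2  2  2  0  0  0  0  1  1  1  1  2  2  2  2  0
So g(24) = 0.

0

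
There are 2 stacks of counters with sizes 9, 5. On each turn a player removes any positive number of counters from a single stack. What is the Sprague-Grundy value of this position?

12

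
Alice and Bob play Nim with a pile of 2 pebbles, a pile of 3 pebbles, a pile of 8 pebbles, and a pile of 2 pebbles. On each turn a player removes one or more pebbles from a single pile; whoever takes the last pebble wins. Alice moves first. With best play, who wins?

Alice wins

In binary:
  0010  (2)
  0011  (3)
  1000  (8)
  0010  (2)
  ----
  1011  (11)
The nim-sum is 11 ≠ 0, so this is an N-position: the player to move can win; Alice has a winning move.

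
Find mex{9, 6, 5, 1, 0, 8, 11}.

The values 0, 1 are all present; 2 is the first non-negative integer missing from the set.

2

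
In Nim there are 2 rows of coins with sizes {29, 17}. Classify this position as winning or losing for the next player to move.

Nim-sum: 29 ⊕ 17 = 12.
The nim-sum is 12 ≠ 0, so this is an N-position: the player to move can win.

Winning position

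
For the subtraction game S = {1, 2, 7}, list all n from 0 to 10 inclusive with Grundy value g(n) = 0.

Grundy values for subtraction set {1, 2, 7}:
k:     0  1  2  3  4  5  6  7  8  9 10
g(k):  0  1  2  0  1  2  0  1  2  0  1
The P-positions (g = 0) in 0..10 are 0, 3, 6, 9.

0, 3, 6, 9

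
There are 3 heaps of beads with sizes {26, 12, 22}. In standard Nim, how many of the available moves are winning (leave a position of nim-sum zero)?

Nim-sum: 26 XOR 12 XOR 22 = 0.
The nim-sum is already 0, so every move leaves a nonzero nim-sum — there are no winning moves.

0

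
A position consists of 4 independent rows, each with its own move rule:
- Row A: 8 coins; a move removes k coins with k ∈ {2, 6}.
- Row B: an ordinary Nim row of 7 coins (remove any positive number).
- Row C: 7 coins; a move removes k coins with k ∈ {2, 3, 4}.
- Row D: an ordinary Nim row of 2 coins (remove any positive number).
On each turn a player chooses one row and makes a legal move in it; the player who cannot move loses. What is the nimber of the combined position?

5

Grundy values for row A (subtraction set {2, 6}):
g(0) = mex{} = 0
g(1) = mex{} = 0
g(2) = mex{0} = 1
g(3) = mex{0} = 1
g(4) = mex{1} = 0
g(5) = mex{1} = 0
g(6) = mex{0} = 1
g(7) = mex{0} = 1
g(8) = mex{1} = 0
So g(8) = 0.
Row B is a plain Nim row of size 7, so its Grundy value is 7.
Grundy values for row C (subtraction set {2, 3, 4}):
g(0) = mex{} = 0
g(1) = mex{} = 0
g(2) = mex{0} = 1
g(3) = mex{0} = 1
g(4) = mex{0,1} = 2
g(5) = mex{0,1} = 2
g(6) = mex{1,2} = 0
g(7) = mex{1,2} = 0
So g(7) = 0.
Row D is a plain Nim row of size 2, so its Grundy value is 2.
By the Sprague-Grundy theorem, the Grundy value of a sum of independent games is the XOR of the component values.
Combined value = 0 XOR 7 XOR 0 XOR 2 = 5.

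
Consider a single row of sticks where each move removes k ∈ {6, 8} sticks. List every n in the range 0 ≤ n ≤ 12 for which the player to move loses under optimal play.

Grundy values for subtraction set {6, 8}:
k:     0  1  2  3  4  5  6  7  8  9 10 11 12
g(k):  0  0  0  0  0  0  1  1  1  1  1  1  2
The P-positions (g = 0) in 0..12 are 0, 1, 2, 3, 4, 5.

0, 1, 2, 3, 4, 5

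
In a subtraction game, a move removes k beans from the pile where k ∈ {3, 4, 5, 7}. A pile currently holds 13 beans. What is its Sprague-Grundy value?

Compute g(0), g(1), … for moves {3, 4, 5, 7}:
k:     0  1  2  3  4  5  6  7  8  9 10 11 12 13
g(k):  0  0  0  1  1  1  2  2  2  3  0  0  0  1
So g(13) = 1.

1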